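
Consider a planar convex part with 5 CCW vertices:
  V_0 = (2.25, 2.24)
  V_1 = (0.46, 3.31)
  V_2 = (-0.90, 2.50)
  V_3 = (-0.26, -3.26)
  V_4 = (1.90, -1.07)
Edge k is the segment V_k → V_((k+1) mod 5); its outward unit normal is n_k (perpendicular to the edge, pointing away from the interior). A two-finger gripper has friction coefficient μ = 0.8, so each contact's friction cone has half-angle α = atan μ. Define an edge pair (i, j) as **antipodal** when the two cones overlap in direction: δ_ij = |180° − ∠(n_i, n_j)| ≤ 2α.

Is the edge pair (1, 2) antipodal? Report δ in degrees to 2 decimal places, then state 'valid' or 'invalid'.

α = atan 0.8 = 38.66°;  2α = 77.32°
edge 1: e_1 = (-1.36, -0.81);  n_1 = (-0.5117, +0.8592)
edge 2: e_2 = (+0.64, -5.76);  n_2 = (-0.9939, -0.1104)
∠(n_1, n_2) = 65.56°
δ = |180° − 65.56°| = 114.44°
114.44° > 2α = 77.32°  →  invalid

δ = 114.44°, invalid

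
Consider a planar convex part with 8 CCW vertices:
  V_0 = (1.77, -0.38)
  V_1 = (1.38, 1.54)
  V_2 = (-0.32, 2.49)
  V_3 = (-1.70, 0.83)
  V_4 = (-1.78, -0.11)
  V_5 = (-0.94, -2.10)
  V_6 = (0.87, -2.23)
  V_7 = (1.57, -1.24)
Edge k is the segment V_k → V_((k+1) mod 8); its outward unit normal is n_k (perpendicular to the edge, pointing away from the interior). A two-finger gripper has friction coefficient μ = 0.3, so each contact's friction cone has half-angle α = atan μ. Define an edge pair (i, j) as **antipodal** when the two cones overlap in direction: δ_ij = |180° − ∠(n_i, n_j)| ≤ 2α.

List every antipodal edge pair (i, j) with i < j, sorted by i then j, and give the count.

α = atan 0.3 = 16.70°;  2α = 33.40°
n_0 = (+0.9800, +0.1991)
n_1 = (+0.4878, +0.8729)
n_2 = (-0.7690, +0.6393)
n_3 = (-0.9964, +0.0848)
n_4 = (-0.9213, -0.3889)
n_5 = (-0.0716, -0.9974)
n_6 = (+0.8165, -0.5773)
n_7 = (+0.9740, -0.2265)
  (0,1): δ = 130.68°  ·
  (0,2): δ = 51.22°  ·
  (0,3): δ = 16.35°  ✓
  (0,4): δ = 11.40°  ✓
  (0,5): δ = 74.41°  ·
  (0,6): δ = 133.25°  ·
  (0,7): δ = 155.43°  ·
  (1,2): δ = 100.54°  ·
  (1,3): δ = 65.67°  ·
  (1,4): δ = 37.92°  ·
  (1,5): δ = 25.09°  ✓
  (1,6): δ = 83.93°  ·
  (1,7): δ = 106.11°  ·
  (2,3): δ = 145.13°  ·
  (2,4): δ = 117.38°  ·
  (2,5): δ = 54.37°  ·
  (2,6): δ = 4.47°  ✓
  (2,7): δ = 26.65°  ✓
  (3,4): δ = 152.25°  ·
  (3,5): δ = 89.24°  ·
  (3,6): δ = 30.40°  ✓
  (3,7): δ = 8.23°  ✓
  (4,5): δ = 116.99°  ·
  (4,6): δ = 58.15°  ·
  (4,7): δ = 35.98°  ·
  (5,6): δ = 121.15°  ·
  (5,7): δ = 98.98°  ·
  (6,7): δ = 157.83°  ·
antipodal pairs: 7

count = 7; pairs: (0,3), (0,4), (1,5), (2,6), (2,7), (3,6), (3,7)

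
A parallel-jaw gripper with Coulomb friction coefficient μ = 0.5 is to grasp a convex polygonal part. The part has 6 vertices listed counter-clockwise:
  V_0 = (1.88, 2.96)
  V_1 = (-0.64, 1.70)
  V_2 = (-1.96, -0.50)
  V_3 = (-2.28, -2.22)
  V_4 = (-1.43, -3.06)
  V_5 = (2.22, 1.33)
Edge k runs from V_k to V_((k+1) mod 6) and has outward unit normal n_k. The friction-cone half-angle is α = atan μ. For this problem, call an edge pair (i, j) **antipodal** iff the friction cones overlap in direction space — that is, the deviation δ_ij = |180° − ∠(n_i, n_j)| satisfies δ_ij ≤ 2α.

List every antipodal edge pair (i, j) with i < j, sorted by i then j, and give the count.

count = 6; pairs: (0,4), (1,4), (1,5), (2,4), (2,5), (3,5)

α = atan 0.5 = 26.57°;  2α = 53.13°
n_0 = (-0.4472, +0.8944)
n_1 = (-0.8575, +0.5145)
n_2 = (-0.9831, +0.1829)
n_3 = (-0.7029, -0.7113)
n_4 = (+0.7689, -0.6393)
n_5 = (+0.9789, +0.2042)
  (0,1): δ = 147.53°  ·
  (0,2): δ = 127.10°  ·
  (0,3): δ = 71.23°  ·
  (0,4): δ = 23.69°  ✓
  (0,5): δ = 75.22°  ·
  (1,2): δ = 159.58°  ·
  (1,3): δ = 103.70°  ·
  (1,4): δ = 8.78°  ✓
  (1,5): δ = 42.75°  ✓
  (2,3): δ = 124.12°  ·
  (2,4): δ = 29.20°  ✓
  (2,5): δ = 22.32°  ✓
  (3,4): δ = 85.08°  ·
  (3,5): δ = 33.56°  ✓
  (4,5): δ = 128.48°  ·
antipodal pairs: 6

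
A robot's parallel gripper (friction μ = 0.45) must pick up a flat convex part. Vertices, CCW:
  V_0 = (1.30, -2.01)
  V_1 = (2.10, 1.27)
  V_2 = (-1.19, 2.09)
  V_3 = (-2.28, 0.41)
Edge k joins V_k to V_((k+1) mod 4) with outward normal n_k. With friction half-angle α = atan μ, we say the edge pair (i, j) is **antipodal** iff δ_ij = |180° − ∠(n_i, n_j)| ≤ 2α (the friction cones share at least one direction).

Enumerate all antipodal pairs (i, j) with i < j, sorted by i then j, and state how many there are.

α = atan 0.45 = 24.23°;  2α = 48.46°
n_0 = (+0.9715, -0.2370)
n_1 = (+0.2418, +0.9703)
n_2 = (-0.8389, +0.5443)
n_3 = (-0.5600, -0.8285)
  (0,1): δ = 90.29°  ·
  (0,2): δ = 19.27°  ✓
  (0,3): δ = 69.65°  ·
  (1,2): δ = 108.98°  ·
  (1,3): δ = 20.06°  ✓
  (2,3): δ = 91.08°  ·
antipodal pairs: 2

count = 2; pairs: (0,2), (1,3)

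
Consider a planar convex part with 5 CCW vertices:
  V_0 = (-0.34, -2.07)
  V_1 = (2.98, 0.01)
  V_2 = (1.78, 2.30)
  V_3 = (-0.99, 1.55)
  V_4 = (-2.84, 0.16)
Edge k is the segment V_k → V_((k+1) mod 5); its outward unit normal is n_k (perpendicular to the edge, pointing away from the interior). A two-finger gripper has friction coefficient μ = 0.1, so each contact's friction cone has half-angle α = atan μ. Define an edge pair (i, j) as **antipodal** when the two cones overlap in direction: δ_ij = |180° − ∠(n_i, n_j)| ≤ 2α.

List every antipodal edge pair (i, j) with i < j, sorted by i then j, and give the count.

count = 1; pairs: (0,3)

α = atan 0.1 = 5.71°;  2α = 11.42°
n_0 = (+0.5309, -0.8474)
n_1 = (+0.8858, +0.4642)
n_2 = (-0.2613, +0.9652)
n_3 = (-0.6007, +0.7995)
n_4 = (-0.6657, -0.7463)
  (0,1): δ = 94.41°  ·
  (0,2): δ = 16.92°  ·
  (0,3): δ = 4.85°  ✓
  (0,4): δ = 106.20°  ·
  (1,2): δ = 102.51°  ·
  (1,3): δ = 80.74°  ·
  (1,4): δ = 20.61°  ·
  (2,3): δ = 158.23°  ·
  (2,4): δ = 56.88°  ·
  (3,4): δ = 78.65°  ·
antipodal pairs: 1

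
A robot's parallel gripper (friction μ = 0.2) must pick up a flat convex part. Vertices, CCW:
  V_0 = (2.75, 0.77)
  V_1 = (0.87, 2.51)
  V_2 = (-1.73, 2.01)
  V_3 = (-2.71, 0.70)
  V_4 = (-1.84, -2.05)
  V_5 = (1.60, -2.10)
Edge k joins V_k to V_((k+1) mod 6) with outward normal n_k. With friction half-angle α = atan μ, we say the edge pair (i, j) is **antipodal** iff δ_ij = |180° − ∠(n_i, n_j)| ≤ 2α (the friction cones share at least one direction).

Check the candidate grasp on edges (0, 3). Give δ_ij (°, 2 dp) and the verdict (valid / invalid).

α = atan 0.2 = 11.31°;  2α = 22.62°
edge 0: e_0 = (-1.88, +1.74);  n_0 = (+0.6793, +0.7339)
edge 3: e_3 = (+0.87, -2.75);  n_3 = (-0.9534, -0.3016)
∠(n_0, n_3) = 150.34°
δ = |180° − 150.34°| = 29.66°
29.66° > 2α = 22.62°  →  invalid

δ = 29.66°, invalid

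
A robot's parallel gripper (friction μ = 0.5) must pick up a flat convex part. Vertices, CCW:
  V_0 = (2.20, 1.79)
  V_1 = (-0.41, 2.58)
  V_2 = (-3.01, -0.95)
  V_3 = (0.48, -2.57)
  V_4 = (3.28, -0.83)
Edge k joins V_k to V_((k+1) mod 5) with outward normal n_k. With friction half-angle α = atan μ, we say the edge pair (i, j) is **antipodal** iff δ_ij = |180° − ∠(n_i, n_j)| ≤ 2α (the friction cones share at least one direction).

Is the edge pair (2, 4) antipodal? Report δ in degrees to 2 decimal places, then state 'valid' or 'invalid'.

α = atan 0.5 = 26.57°;  2α = 53.13°
edge 2: e_2 = (+3.49, -1.62);  n_2 = (-0.4210, -0.9070)
edge 4: e_4 = (-1.08, +2.62);  n_4 = (+0.9245, +0.3811)
∠(n_2, n_4) = 137.30°
δ = |180° − 137.30°| = 42.70°
42.70° ≤ 2α = 53.13°  →  valid

δ = 42.70°, valid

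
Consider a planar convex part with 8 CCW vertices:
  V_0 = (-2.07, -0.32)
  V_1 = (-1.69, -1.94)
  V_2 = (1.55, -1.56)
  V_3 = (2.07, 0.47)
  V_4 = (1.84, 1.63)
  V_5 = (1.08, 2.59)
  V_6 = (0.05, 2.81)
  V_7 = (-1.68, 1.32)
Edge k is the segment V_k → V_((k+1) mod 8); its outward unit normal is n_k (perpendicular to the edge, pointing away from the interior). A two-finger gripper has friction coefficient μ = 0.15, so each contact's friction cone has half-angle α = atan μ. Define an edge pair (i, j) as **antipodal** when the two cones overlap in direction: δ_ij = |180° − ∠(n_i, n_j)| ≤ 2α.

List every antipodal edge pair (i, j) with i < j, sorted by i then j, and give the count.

count = 2; pairs: (0,3), (2,7)

α = atan 0.15 = 8.53°;  2α = 17.06°
n_0 = (-0.9736, -0.2284)
n_1 = (+0.1165, -0.9932)
n_2 = (+0.9687, -0.2481)
n_3 = (+0.9809, +0.1945)
n_4 = (+0.7840, +0.6207)
n_5 = (+0.2089, +0.9779)
n_6 = (-0.6526, +0.7577)
n_7 = (-0.9729, +0.2314)
  (0,1): δ = 96.51°  ·
  (0,2): δ = 27.57°  ·
  (0,3): δ = 1.99°  ✓
  (0,4): δ = 25.17°  ·
  (0,5): δ = 64.74°  ·
  (0,6): δ = 117.54°  ·
  (0,7): δ = 153.42°  ·
  (1,2): δ = 111.06°  ·
  (1,3): δ = 85.47°  ·
  (1,4): δ = 58.32°  ·
  (1,5): δ = 18.75°  ·
  (1,6): δ = 34.05°  ·
  (1,7): δ = 69.93°  ·
  (2,3): δ = 154.42°  ·
  (2,4): δ = 127.26°  ·
  (2,5): δ = 87.69°  ·
  (2,6): δ = 34.89°  ·
  (2,7): δ = 0.99°  ✓
  (3,4): δ = 152.85°  ·
  (3,5): δ = 113.27°  ·
  (3,6): δ = 60.48°  ·
  (3,7): δ = 24.59°  ·
  (4,5): δ = 140.42°  ·
  (4,6): δ = 87.63°  ·
  (4,7): δ = 51.74°  ·
  (5,6): δ = 127.21°  ·
  (5,7): δ = 91.32°  ·
  (6,7): δ = 144.11°  ·
antipodal pairs: 2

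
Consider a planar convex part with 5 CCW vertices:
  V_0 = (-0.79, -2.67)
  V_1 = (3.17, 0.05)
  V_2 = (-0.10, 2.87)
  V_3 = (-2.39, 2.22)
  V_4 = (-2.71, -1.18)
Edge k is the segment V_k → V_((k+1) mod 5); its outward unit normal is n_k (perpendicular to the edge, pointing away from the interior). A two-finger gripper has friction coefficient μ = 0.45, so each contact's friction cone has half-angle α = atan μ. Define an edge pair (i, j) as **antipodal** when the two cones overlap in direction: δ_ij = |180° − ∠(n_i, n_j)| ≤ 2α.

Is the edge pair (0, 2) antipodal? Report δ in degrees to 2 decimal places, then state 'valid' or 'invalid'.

α = atan 0.45 = 24.23°;  2α = 48.46°
edge 0: e_0 = (+3.96, +2.72);  n_0 = (+0.5662, -0.8243)
edge 2: e_2 = (-2.29, -0.65);  n_2 = (-0.2731, +0.9620)
∠(n_0, n_2) = 161.36°
δ = |180° − 161.36°| = 18.64°
18.64° ≤ 2α = 48.46°  →  valid

δ = 18.64°, valid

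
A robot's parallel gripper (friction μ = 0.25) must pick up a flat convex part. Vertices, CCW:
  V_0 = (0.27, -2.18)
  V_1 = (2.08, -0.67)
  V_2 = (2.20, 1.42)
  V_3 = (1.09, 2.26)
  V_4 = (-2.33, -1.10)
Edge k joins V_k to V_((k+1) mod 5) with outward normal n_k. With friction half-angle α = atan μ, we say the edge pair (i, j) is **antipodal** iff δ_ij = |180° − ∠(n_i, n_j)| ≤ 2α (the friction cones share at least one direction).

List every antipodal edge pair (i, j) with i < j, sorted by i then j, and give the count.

α = atan 0.25 = 14.04°;  2α = 28.07°
n_0 = (+0.6406, -0.7679)
n_1 = (+0.9984, -0.0573)
n_2 = (+0.6034, +0.7974)
n_3 = (-0.7008, +0.7133)
n_4 = (-0.3836, -0.9235)
  (0,1): δ = 133.12°  ·
  (0,2): δ = 76.95°  ·
  (0,3): δ = 4.66°  ✓
  (0,4): δ = 117.61°  ·
  (1,2): δ = 123.83°  ·
  (1,3): δ = 42.22°  ·
  (1,4): δ = 70.73°  ·
  (2,3): δ = 98.39°  ·
  (2,4): δ = 14.56°  ✓
  (3,4): δ = 67.05°  ·
antipodal pairs: 2

count = 2; pairs: (0,3), (2,4)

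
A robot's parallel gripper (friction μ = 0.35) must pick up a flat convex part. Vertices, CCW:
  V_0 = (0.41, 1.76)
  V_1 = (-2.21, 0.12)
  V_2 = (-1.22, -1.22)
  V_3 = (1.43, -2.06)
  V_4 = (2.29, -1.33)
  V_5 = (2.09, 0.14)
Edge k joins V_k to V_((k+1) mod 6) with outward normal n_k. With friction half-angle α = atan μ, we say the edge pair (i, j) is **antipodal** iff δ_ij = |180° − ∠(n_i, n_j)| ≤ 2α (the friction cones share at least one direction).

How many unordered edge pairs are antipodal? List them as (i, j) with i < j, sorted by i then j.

count = 4; pairs: (0,3), (1,4), (1,5), (2,5)

α = atan 0.35 = 19.29°;  2α = 38.58°
n_0 = (-0.5306, +0.8476)
n_1 = (-0.8043, -0.5942)
n_2 = (-0.3022, -0.9533)
n_3 = (+0.6471, -0.7624)
n_4 = (+0.9909, +0.1348)
n_5 = (+0.6941, +0.7198)
  (0,1): δ = 85.59°  ·
  (0,2): δ = 49.63°  ·
  (0,3): δ = 8.28°  ✓
  (0,4): δ = 65.70°  ·
  (0,5): δ = 104.00°  ·
  (1,2): δ = 144.04°  ·
  (1,3): δ = 86.13°  ·
  (1,4): δ = 28.71°  ✓
  (1,5): δ = 9.58°  ✓
  (2,3): δ = 122.09°  ·
  (2,4): δ = 64.66°  ·
  (2,5): δ = 26.37°  ✓
  (3,4): δ = 122.58°  ·
  (3,5): δ = 84.28°  ·
  (4,5): δ = 141.71°  ·
antipodal pairs: 4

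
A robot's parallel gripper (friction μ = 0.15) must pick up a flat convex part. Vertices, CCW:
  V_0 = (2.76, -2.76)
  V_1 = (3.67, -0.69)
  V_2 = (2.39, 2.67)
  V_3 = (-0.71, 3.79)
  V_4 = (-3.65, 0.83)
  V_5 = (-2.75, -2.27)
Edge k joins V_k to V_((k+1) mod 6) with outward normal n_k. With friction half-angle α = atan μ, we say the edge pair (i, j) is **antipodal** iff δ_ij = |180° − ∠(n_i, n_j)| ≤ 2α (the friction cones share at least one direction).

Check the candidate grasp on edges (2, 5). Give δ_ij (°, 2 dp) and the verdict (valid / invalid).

δ = 14.78°, valid

α = atan 0.15 = 8.53°;  2α = 17.06°
edge 2: e_2 = (-3.10, +1.12);  n_2 = (+0.3398, +0.9405)
edge 5: e_5 = (+5.51, -0.49);  n_5 = (-0.0886, -0.9961)
∠(n_2, n_5) = 165.22°
δ = |180° − 165.22°| = 14.78°
14.78° ≤ 2α = 17.06°  →  valid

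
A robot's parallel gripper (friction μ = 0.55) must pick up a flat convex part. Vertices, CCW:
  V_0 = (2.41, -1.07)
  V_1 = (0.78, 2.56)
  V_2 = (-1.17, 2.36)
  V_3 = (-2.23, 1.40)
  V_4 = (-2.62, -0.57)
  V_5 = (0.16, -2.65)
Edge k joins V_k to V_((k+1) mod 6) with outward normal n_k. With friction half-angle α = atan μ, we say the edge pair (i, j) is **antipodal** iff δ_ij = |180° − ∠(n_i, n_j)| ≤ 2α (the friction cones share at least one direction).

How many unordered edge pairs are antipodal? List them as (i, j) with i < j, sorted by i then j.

α = atan 0.55 = 28.81°;  2α = 57.62°
n_0 = (+0.9123, +0.4096)
n_1 = (-0.1020, +0.9948)
n_2 = (-0.6713, +0.7412)
n_3 = (-0.9810, +0.1942)
n_4 = (-0.5991, -0.8007)
n_5 = (+0.5747, -0.8184)
  (0,1): δ = 108.33°  ·
  (0,2): δ = 72.02°  ·
  (0,3): δ = 35.38°  ✓
  (0,4): δ = 29.01°  ✓
  (0,5): δ = 100.90°  ·
  (1,2): δ = 143.69°  ·
  (1,3): δ = 107.05°  ·
  (1,4): δ = 42.66°  ✓
  (1,5): δ = 29.22°  ✓
  (2,3): δ = 143.36°  ·
  (2,4): δ = 78.97°  ·
  (2,5): δ = 7.09°  ✓
  (3,4): δ = 115.61°  ·
  (3,5): δ = 43.72°  ✓
  (4,5): δ = 108.12°  ·
antipodal pairs: 6

count = 6; pairs: (0,3), (0,4), (1,4), (1,5), (2,5), (3,5)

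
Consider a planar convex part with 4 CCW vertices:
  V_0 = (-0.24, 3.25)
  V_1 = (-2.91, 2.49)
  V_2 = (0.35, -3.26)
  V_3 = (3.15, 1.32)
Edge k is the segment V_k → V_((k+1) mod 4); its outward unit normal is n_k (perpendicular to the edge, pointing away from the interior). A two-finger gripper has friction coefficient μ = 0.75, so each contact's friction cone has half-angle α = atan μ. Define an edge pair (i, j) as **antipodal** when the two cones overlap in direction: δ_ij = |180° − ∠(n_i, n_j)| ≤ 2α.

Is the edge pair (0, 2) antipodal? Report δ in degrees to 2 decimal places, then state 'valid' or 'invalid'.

δ = 42.67°, valid

α = atan 0.75 = 36.87°;  2α = 73.74°
edge 0: e_0 = (-2.67, -0.76);  n_0 = (-0.2738, +0.9618)
edge 2: e_2 = (+2.80, +4.58);  n_2 = (+0.8532, -0.5216)
∠(n_0, n_2) = 137.33°
δ = |180° − 137.33°| = 42.67°
42.67° ≤ 2α = 73.74°  →  valid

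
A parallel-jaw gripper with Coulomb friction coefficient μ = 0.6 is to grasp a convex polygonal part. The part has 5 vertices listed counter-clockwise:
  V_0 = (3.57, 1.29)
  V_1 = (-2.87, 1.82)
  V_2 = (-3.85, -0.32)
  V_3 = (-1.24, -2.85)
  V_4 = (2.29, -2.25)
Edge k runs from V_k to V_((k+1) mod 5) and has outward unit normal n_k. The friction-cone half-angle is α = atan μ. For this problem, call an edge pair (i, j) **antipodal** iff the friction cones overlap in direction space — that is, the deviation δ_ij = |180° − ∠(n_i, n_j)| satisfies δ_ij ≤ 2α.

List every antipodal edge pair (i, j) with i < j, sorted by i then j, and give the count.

α = atan 0.6 = 30.96°;  2α = 61.93°
n_0 = (+0.0820, +0.9966)
n_1 = (-0.9092, +0.4164)
n_2 = (-0.6960, -0.7180)
n_3 = (+0.1676, -0.9859)
n_4 = (+0.9404, -0.3400)
  (0,1): δ = 109.90°  ·
  (0,2): δ = 39.40°  ✓
  (0,3): δ = 14.35°  ✓
  (0,4): δ = 74.83°  ·
  (1,2): δ = 109.50°  ·
  (1,3): δ = 55.75°  ✓
  (1,4): δ = 4.73°  ✓
  (2,3): δ = 126.25°  ·
  (2,4): δ = 65.77°  ·
  (3,4): δ = 119.53°  ·
antipodal pairs: 4

count = 4; pairs: (0,2), (0,3), (1,3), (1,4)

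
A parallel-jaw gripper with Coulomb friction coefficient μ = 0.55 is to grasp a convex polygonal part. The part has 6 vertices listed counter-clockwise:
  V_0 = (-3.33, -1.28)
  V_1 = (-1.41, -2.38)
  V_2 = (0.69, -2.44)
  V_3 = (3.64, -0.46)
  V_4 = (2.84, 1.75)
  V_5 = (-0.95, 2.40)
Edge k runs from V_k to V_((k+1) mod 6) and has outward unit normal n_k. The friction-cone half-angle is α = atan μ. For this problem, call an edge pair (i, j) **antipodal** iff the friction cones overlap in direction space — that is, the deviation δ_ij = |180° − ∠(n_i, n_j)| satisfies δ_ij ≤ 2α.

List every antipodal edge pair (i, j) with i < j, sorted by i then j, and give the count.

α = atan 0.55 = 28.81°;  2α = 57.62°
n_0 = (-0.4971, -0.8677)
n_1 = (-0.0286, -0.9996)
n_2 = (+0.5573, -0.8303)
n_3 = (+0.9403, +0.3404)
n_4 = (+0.1690, +0.9856)
n_5 = (-0.8397, +0.5431)
  (0,1): δ = 151.83°  ·
  (0,2): δ = 116.32°  ·
  (0,3): δ = 40.29°  ✓
  (0,4): δ = 20.08°  ✓
  (0,5): δ = 86.92°  ·
  (1,2): δ = 144.49°  ·
  (1,3): δ = 68.46°  ·
  (1,4): δ = 8.10°  ✓
  (1,5): δ = 58.74°  ·
  (2,3): δ = 103.97°  ·
  (2,4): δ = 43.60°  ✓
  (2,5): δ = 23.24°  ✓
  (3,4): δ = 119.63°  ·
  (3,5): δ = 52.79°  ✓
  (4,5): δ = 113.16°  ·
antipodal pairs: 6

count = 6; pairs: (0,3), (0,4), (1,4), (2,4), (2,5), (3,5)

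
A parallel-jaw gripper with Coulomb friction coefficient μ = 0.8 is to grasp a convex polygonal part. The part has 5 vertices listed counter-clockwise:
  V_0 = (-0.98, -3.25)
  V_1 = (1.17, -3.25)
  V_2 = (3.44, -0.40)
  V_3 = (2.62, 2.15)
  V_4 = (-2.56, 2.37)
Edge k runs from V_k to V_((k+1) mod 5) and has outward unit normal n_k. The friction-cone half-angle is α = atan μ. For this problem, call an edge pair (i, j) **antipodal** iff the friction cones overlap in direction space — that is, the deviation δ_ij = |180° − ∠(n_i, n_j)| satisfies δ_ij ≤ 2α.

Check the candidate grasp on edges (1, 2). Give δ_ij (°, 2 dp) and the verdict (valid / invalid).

δ = 123.64°, invalid

α = atan 0.8 = 38.66°;  2α = 77.32°
edge 1: e_1 = (+2.27, +2.85);  n_1 = (+0.7822, -0.6230)
edge 2: e_2 = (-0.82, +2.55);  n_2 = (+0.9520, +0.3061)
∠(n_1, n_2) = 56.36°
δ = |180° − 56.36°| = 123.64°
123.64° > 2α = 77.32°  →  invalid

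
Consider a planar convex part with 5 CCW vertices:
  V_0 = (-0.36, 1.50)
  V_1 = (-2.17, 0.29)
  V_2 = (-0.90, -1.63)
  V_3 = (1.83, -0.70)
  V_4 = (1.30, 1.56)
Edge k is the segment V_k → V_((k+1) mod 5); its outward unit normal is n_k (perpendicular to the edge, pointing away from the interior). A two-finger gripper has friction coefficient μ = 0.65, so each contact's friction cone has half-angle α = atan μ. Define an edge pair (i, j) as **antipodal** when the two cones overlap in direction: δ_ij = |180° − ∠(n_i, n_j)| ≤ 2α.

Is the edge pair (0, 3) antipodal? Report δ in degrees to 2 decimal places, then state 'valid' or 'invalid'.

α = atan 0.65 = 33.02°;  2α = 66.05°
edge 0: e_0 = (-1.81, -1.21);  n_0 = (-0.5558, +0.8313)
edge 3: e_3 = (-0.53, +2.26);  n_3 = (+0.9736, +0.2283)
∠(n_0, n_3) = 110.56°
δ = |180° − 110.56°| = 69.44°
69.44° > 2α = 66.05°  →  invalid

δ = 69.44°, invalid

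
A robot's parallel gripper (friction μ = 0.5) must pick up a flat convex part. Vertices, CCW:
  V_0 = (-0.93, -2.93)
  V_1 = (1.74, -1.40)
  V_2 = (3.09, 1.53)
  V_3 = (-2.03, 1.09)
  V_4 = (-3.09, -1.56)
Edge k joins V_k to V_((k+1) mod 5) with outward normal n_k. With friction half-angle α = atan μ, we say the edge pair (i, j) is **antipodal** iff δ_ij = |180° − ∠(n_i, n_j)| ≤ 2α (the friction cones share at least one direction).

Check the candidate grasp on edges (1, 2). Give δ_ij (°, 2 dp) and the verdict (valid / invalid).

α = atan 0.5 = 26.57°;  2α = 53.13°
edge 1: e_1 = (+1.35, +2.93);  n_1 = (+0.9082, -0.4185)
edge 2: e_2 = (-5.12, -0.44);  n_2 = (-0.0856, +0.9963)
∠(n_1, n_2) = 119.65°
δ = |180° − 119.65°| = 60.35°
60.35° > 2α = 53.13°  →  invalid

δ = 60.35°, invalid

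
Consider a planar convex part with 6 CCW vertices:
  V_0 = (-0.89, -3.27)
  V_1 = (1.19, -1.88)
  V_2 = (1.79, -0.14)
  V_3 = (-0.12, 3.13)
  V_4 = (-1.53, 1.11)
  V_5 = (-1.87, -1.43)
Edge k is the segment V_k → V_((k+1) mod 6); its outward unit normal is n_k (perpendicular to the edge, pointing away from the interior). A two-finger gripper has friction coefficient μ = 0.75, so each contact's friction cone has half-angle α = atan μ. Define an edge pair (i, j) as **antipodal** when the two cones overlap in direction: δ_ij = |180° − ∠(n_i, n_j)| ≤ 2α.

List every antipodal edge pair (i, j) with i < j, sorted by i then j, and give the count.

α = atan 0.75 = 36.87°;  2α = 73.74°
n_0 = (+0.5556, -0.8314)
n_1 = (+0.9454, -0.3260)
n_2 = (+0.8635, +0.5044)
n_3 = (-0.8200, +0.5724)
n_4 = (-0.9912, +0.1327)
n_5 = (-0.8826, -0.4701)
  (0,1): δ = 142.78°  ·
  (0,2): δ = 93.46°  ·
  (0,3): δ = 21.33°  ✓
  (0,4): δ = 48.62°  ✓
  (0,5): δ = 84.29°  ·
  (1,2): δ = 130.69°  ·
  (1,3): δ = 15.89°  ✓
  (1,4): δ = 11.40°  ✓
  (1,5): δ = 47.07°  ✓
  (2,3): δ = 65.20°  ✓
  (2,4): δ = 37.91°  ✓
  (2,5): δ = 2.25°  ✓
  (3,4): δ = 152.71°  ·
  (3,5): δ = 117.04°  ·
  (4,5): δ = 144.34°  ·
antipodal pairs: 8

count = 8; pairs: (0,3), (0,4), (1,3), (1,4), (1,5), (2,3), (2,4), (2,5)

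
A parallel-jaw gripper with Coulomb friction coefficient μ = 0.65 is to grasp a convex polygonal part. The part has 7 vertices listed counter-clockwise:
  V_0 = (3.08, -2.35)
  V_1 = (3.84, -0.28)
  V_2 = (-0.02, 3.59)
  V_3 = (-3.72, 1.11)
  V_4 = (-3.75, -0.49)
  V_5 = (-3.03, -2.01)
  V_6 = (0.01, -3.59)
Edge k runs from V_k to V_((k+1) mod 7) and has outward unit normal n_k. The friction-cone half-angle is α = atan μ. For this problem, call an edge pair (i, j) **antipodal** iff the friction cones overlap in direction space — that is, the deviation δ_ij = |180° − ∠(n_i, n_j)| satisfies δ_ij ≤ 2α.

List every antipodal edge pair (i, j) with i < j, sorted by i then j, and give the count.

α = atan 0.65 = 33.02°;  2α = 66.05°
n_0 = (+0.9387, -0.3447)
n_1 = (+0.7080, +0.7062)
n_2 = (-0.5568, +0.8307)
n_3 = (-0.9998, +0.0187)
n_4 = (-0.9037, -0.4281)
n_5 = (-0.4612, -0.8873)
n_6 = (+0.3745, -0.9272)
  (0,1): δ = 114.91°  ·
  (0,2): δ = 36.01°  ✓
  (0,3): δ = 19.09°  ✓
  (0,4): δ = 45.51°  ✓
  (0,5): δ = 82.70°  ·
  (0,6): δ = 132.15°  ·
  (1,2): δ = 101.09°  ·
  (1,3): δ = 46.00°  ✓
  (1,4): δ = 19.58°  ✓
  (1,5): δ = 17.61°  ✓
  (1,6): δ = 67.07°  ·
  (2,3): δ = 124.91°  ·
  (2,4): δ = 98.49°  ·
  (2,5): δ = 61.30°  ✓
  (2,6): δ = 11.84°  ✓
  (3,4): δ = 153.58°  ·
  (3,5): δ = 116.39°  ·
  (3,6): δ = 66.93°  ·
  (4,5): δ = 142.81°  ·
  (4,6): δ = 93.35°  ·
  (5,6): δ = 130.54°  ·
antipodal pairs: 8

count = 8; pairs: (0,2), (0,3), (0,4), (1,3), (1,4), (1,5), (2,5), (2,6)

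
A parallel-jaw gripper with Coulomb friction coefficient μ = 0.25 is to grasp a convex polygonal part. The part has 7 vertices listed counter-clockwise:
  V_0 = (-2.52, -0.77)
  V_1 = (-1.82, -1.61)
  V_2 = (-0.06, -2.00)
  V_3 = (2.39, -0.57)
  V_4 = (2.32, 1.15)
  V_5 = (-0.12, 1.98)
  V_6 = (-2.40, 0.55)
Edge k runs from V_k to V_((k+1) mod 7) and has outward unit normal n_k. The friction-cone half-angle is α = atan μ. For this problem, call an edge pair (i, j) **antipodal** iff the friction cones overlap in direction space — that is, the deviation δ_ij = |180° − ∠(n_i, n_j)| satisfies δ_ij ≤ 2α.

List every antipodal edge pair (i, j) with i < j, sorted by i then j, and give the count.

α = atan 0.25 = 14.04°;  2α = 28.07°
n_0 = (-0.7682, -0.6402)
n_1 = (-0.2163, -0.9763)
n_2 = (+0.5041, -0.8637)
n_3 = (+0.9992, +0.0407)
n_4 = (+0.3220, +0.9467)
n_5 = (-0.5313, +0.8472)
n_6 = (-0.9959, +0.0905)
  (0,1): δ = 142.30°  ·
  (0,2): δ = 99.53°  ·
  (0,3): δ = 37.48°  ·
  (0,4): δ = 31.41°  ·
  (0,5): δ = 82.29°  ·
  (0,6): δ = 135.00°  ·
  (1,2): δ = 137.23°  ·
  (1,3): δ = 75.18°  ·
  (1,4): δ = 6.29°  ✓
  (1,5): δ = 44.59°  ·
  (1,6): δ = 97.30°  ·
  (2,3): δ = 117.94°  ·
  (2,4): δ = 49.06°  ·
  (2,5): δ = 1.82°  ✓
  (2,6): δ = 54.53°  ·
  (3,4): δ = 111.12°  ·
  (3,5): δ = 60.23°  ·
  (3,6): δ = 7.52°  ✓
  (4,5): δ = 129.12°  ·
  (4,6): δ = 76.41°  ·
  (5,6): δ = 127.29°  ·
antipodal pairs: 3

count = 3; pairs: (1,4), (2,5), (3,6)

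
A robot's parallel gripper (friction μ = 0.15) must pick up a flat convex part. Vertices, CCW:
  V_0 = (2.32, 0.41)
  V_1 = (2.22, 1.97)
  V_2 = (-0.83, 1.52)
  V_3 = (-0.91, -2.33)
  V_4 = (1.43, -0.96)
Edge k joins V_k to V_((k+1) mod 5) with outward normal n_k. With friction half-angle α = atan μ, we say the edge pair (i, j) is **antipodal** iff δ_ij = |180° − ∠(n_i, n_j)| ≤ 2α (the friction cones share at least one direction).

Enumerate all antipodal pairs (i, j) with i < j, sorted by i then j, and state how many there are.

α = atan 0.15 = 8.53°;  2α = 17.06°
n_0 = (+0.9980, +0.0640)
n_1 = (-0.1460, +0.9893)
n_2 = (-0.9998, +0.0208)
n_3 = (+0.5052, -0.8630)
n_4 = (+0.8386, -0.5448)
  (0,1): δ = 85.27°  ·
  (0,2): δ = 4.86°  ✓
  (0,3): δ = 116.68°  ·
  (0,4): δ = 143.32°  ·
  (1,2): δ = 99.58°  ·
  (1,3): δ = 21.95°  ·
  (1,4): δ = 48.60°  ·
  (2,3): δ = 58.46°  ·
  (2,4): δ = 31.82°  ·
  (3,4): δ = 153.36°  ·
antipodal pairs: 1

count = 1; pairs: (0,2)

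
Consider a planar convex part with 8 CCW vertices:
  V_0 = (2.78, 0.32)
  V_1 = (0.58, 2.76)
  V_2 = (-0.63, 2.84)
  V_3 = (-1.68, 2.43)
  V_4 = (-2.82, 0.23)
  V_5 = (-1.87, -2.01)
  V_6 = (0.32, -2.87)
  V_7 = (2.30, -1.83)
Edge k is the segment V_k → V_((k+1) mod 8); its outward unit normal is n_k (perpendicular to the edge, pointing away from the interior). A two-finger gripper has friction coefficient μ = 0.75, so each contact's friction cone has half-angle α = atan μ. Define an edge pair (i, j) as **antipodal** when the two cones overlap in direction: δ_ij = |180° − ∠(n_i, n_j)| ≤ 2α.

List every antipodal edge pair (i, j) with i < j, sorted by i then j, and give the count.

count = 12; pairs: (0,3), (0,4), (0,5), (1,4), (1,5), (1,6), (2,5), (2,6), (2,7), (3,6), (3,7), (4,7)

α = atan 0.75 = 36.87°;  2α = 73.74°
n_0 = (+0.7427, +0.6696)
n_1 = (+0.0660, +0.9978)
n_2 = (-0.3637, +0.9315)
n_3 = (-0.8879, +0.4601)
n_4 = (-0.9206, -0.3904)
n_5 = (-0.3655, -0.9308)
n_6 = (+0.4650, -0.8853)
n_7 = (+0.9760, -0.2179)
  (0,1): δ = 135.82°  ·
  (0,2): δ = 110.71°  ·
  (0,3): δ = 69.43°  ✓
  (0,4): δ = 19.06°  ✓
  (0,5): δ = 26.52°  ✓
  (0,6): δ = 75.67°  ·
  (0,7): δ = 125.38°  ·
  (1,2): δ = 154.89°  ·
  (1,3): δ = 113.61°  ·
  (1,4): δ = 63.24°  ✓
  (1,5): δ = 17.66°  ✓
  (1,6): δ = 31.49°  ✓
  (1,7): δ = 81.20°  ·
  (2,3): δ = 138.72°  ·
  (2,4): δ = 88.35°  ·
  (2,5): δ = 42.77°  ✓
  (2,6): δ = 6.38°  ✓
  (2,7): δ = 56.09°  ✓
  (3,4): δ = 129.63°  ·
  (3,5): δ = 84.05°  ·
  (3,6): δ = 34.90°  ✓
  (3,7): δ = 14.81°  ✓
  (4,5): δ = 134.42°  ·
  (4,6): δ = 85.27°  ·
  (4,7): δ = 35.57°  ✓
  (5,6): δ = 130.85°  ·
  (5,7): δ = 81.15°  ·
  (6,7): δ = 130.30°  ·
antipodal pairs: 12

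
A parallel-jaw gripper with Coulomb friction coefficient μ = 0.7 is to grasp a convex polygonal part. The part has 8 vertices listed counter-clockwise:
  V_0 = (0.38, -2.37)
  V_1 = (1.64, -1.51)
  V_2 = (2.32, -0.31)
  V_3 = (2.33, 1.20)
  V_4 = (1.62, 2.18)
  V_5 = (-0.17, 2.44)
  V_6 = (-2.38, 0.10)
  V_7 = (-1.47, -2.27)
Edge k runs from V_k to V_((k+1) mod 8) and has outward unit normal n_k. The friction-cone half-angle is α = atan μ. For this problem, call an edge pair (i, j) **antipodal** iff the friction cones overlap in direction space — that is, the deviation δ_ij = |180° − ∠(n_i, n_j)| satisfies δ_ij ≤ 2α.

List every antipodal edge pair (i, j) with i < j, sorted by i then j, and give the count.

α = atan 0.7 = 34.99°;  2α = 69.98°
n_0 = (+0.5637, -0.8259)
n_1 = (+0.8700, -0.4930)
n_2 = (+1.0000, -0.0066)
n_3 = (+0.8098, +0.5867)
n_4 = (+0.1437, +0.9896)
n_5 = (-0.7270, +0.6866)
n_6 = (-0.9335, -0.3585)
n_7 = (-0.0540, -0.9985)
  (0,1): δ = 153.85°  ·
  (0,2): δ = 124.69°  ·
  (0,3): δ = 88.39°  ·
  (0,4): δ = 42.58°  ✓
  (0,5): δ = 12.32°  ✓
  (0,6): δ = 76.69°  ·
  (0,7): δ = 142.59°  ·
  (1,2): δ = 150.84°  ·
  (1,3): δ = 114.54°  ·
  (1,4): δ = 68.73°  ✓
  (1,5): δ = 13.82°  ✓
  (1,6): δ = 50.54°  ✓
  (1,7): δ = 116.44°  ·
  (2,3): δ = 143.70°  ·
  (2,4): δ = 97.89°  ·
  (2,5): δ = 42.98°  ✓
  (2,6): δ = 21.38°  ✓
  (2,7): δ = 87.29°  ·
  (3,4): δ = 134.19°  ·
  (3,5): δ = 79.29°  ·
  (3,6): δ = 14.92°  ✓
  (3,7): δ = 50.98°  ✓
  (4,5): δ = 125.10°  ·
  (4,6): δ = 60.73°  ✓
  (4,7): δ = 5.17°  ✓
  (5,6): δ = 115.63°  ·
  (5,7): δ = 49.73°  ✓
  (6,7): δ = 114.10°  ·
antipodal pairs: 12

count = 12; pairs: (0,4), (0,5), (1,4), (1,5), (1,6), (2,5), (2,6), (3,6), (3,7), (4,6), (4,7), (5,7)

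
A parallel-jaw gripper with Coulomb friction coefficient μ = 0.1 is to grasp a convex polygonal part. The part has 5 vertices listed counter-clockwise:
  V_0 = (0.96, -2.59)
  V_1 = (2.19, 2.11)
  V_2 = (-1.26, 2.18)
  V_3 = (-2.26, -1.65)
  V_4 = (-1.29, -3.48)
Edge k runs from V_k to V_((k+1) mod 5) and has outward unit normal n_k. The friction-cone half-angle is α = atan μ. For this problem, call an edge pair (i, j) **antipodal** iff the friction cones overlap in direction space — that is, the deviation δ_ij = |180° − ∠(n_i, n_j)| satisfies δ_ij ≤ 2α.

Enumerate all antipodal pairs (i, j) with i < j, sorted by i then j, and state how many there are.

count = 1; pairs: (0,2)

α = atan 0.1 = 5.71°;  2α = 11.42°
n_0 = (+0.9674, -0.2532)
n_1 = (+0.0203, +0.9998)
n_2 = (-0.9676, +0.2526)
n_3 = (-0.8836, -0.4683)
n_4 = (+0.3678, -0.9299)
  (0,1): δ = 76.50°  ·
  (0,2): δ = 0.03°  ✓
  (0,3): δ = 42.59°  ·
  (0,4): δ = 126.25°  ·
  (1,2): δ = 103.47°  ·
  (1,3): δ = 60.91°  ·
  (1,4): δ = 22.74°  ·
  (2,3): δ = 137.44°  ·
  (2,4): δ = 53.79°  ·
  (3,4): δ = 96.34°  ·
antipodal pairs: 1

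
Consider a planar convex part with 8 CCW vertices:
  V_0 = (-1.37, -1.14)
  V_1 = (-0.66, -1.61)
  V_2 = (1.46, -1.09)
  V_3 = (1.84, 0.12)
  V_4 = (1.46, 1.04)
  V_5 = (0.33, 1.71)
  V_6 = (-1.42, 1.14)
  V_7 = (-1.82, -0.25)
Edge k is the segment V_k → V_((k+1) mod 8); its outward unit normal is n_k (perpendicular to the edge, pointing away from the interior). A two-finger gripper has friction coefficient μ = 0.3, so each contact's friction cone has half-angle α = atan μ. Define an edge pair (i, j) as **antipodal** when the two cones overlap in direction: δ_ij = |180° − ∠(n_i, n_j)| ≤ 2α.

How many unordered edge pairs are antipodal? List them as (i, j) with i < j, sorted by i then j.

count = 5; pairs: (0,4), (1,5), (2,6), (3,7), (4,7)

α = atan 0.3 = 16.70°;  2α = 33.40°
n_0 = (-0.5520, -0.8339)
n_1 = (+0.2382, -0.9712)
n_2 = (+0.9541, -0.2996)
n_3 = (+0.9243, +0.3818)
n_4 = (+0.5100, +0.8602)
n_5 = (-0.3097, +0.9508)
n_6 = (-0.9610, +0.2765)
n_7 = (-0.8924, -0.4512)
  (0,1): δ = 132.71°  ·
  (0,2): δ = 73.93°  ·
  (0,3): δ = 34.05°  ·
  (0,4): δ = 2.84°  ✓
  (0,5): δ = 51.54°  ·
  (0,6): δ = 107.45°  ·
  (0,7): δ = 150.33°  ·
  (1,2): δ = 121.22°  ·
  (1,3): δ = 81.34°  ·
  (1,4): δ = 44.45°  ·
  (1,5): δ = 4.26°  ✓
  (1,6): δ = 60.16°  ·
  (1,7): δ = 103.04°  ·
  (2,3): δ = 140.12°  ·
  (2,4): δ = 103.23°  ·
  (2,5): δ = 54.52°  ·
  (2,6): δ = 1.38°  ✓
  (2,7): δ = 44.26°  ·
  (3,4): δ = 143.11°  ·
  (3,5): δ = 94.40°  ·
  (3,6): δ = 38.50°  ·
  (3,7): δ = 4.38°  ✓
  (4,5): δ = 131.29°  ·
  (4,6): δ = 75.39°  ·
  (4,7): δ = 32.51°  ✓
  (5,6): δ = 124.10°  ·
  (5,7): δ = 81.22°  ·
  (6,7): δ = 137.12°  ·
antipodal pairs: 5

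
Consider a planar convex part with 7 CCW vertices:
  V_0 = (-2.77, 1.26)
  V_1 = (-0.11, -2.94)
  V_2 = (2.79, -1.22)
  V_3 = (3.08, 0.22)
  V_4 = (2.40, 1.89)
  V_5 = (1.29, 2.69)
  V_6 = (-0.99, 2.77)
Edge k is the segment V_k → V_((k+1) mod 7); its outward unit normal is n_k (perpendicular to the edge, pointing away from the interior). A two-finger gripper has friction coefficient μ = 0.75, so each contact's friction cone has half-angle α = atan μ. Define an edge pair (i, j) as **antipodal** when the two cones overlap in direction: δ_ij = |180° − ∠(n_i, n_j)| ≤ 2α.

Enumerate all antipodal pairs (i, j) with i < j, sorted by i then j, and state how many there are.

count = 9; pairs: (0,2), (0,3), (0,4), (0,5), (1,4), (1,5), (1,6), (2,6), (3,6)

α = atan 0.75 = 36.87°;  2α = 73.74°
n_0 = (-0.8448, -0.5351)
n_1 = (+0.5101, -0.8601)
n_2 = (+0.9803, -0.1974)
n_3 = (+0.9262, +0.3771)
n_4 = (+0.5847, +0.8113)
n_5 = (+0.0351, +0.9994)
n_6 = (-0.6469, +0.7626)
  (0,1): δ = 91.68°  ·
  (0,2): δ = 43.73°  ✓
  (0,3): δ = 10.19°  ✓
  (0,4): δ = 21.87°  ✓
  (0,5): δ = 55.64°  ✓
  (0,6): δ = 97.96°  ·
  (1,2): δ = 132.06°  ·
  (1,3): δ = 98.52°  ·
  (1,4): δ = 66.45°  ✓
  (1,5): δ = 32.68°  ✓
  (1,6): δ = 9.64°  ✓
  (2,3): δ = 146.46°  ·
  (2,4): δ = 114.39°  ·
  (2,5): δ = 80.62°  ·
  (2,6): δ = 38.31°  ✓
  (3,4): δ = 147.94°  ·
  (3,5): δ = 114.17°  ·
  (3,6): δ = 71.85°  ✓
  (4,5): δ = 146.23°  ·
  (4,6): δ = 103.91°  ·
  (5,6): δ = 137.68°  ·
antipodal pairs: 9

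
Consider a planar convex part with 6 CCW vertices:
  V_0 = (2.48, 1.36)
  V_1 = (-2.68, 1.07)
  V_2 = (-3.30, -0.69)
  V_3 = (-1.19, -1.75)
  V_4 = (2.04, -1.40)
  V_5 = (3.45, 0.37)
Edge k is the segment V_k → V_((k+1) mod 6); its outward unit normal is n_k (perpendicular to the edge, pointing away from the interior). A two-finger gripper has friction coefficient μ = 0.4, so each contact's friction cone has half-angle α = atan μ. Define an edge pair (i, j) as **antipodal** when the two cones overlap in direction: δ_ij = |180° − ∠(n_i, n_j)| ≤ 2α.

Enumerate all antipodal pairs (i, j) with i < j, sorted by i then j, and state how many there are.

α = atan 0.4 = 21.80°;  2α = 43.60°
n_0 = (-0.0561, +0.9984)
n_1 = (-0.9432, +0.3323)
n_2 = (-0.4489, -0.8936)
n_3 = (+0.1077, -0.9942)
n_4 = (+0.7822, -0.6231)
n_5 = (+0.7143, +0.6999)
  (0,1): δ = 112.62°  ·
  (0,2): δ = 29.89°  ✓
  (0,3): δ = 2.97°  ✓
  (0,4): δ = 48.24°  ·
  (0,5): δ = 131.20°  ·
  (1,2): δ = 97.27°  ·
  (1,3): δ = 64.41°  ·
  (1,4): δ = 19.14°  ✓
  (1,5): δ = 63.82°  ·
  (2,3): δ = 147.14°  ·
  (2,4): δ = 101.87°  ·
  (2,5): δ = 18.91°  ✓
  (3,4): δ = 134.73°  ·
  (3,5): δ = 51.77°  ·
  (4,5): δ = 97.04°  ·
antipodal pairs: 4

count = 4; pairs: (0,2), (0,3), (1,4), (2,5)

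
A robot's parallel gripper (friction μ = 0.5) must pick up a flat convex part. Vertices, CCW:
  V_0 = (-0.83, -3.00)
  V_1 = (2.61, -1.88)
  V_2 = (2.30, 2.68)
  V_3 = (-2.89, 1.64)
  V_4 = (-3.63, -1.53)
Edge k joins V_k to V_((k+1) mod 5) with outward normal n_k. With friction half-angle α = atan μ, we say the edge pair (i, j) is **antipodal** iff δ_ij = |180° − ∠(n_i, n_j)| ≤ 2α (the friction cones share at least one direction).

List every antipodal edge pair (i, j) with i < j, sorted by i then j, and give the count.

count = 3; pairs: (0,2), (1,3), (2,4)

α = atan 0.5 = 26.57°;  2α = 53.13°
n_0 = (+0.3096, -0.9509)
n_1 = (+0.9977, +0.0678)
n_2 = (-0.1965, +0.9805)
n_3 = (-0.9738, +0.2273)
n_4 = (-0.4648, -0.8854)
  (0,1): δ = 104.15°  ·
  (0,2): δ = 6.70°  ✓
  (0,3): δ = 58.83°  ·
  (0,4): δ = 134.27°  ·
  (1,2): δ = 82.56°  ·
  (1,3): δ = 17.03°  ✓
  (1,4): δ = 58.41°  ·
  (2,3): δ = 114.47°  ·
  (2,4): δ = 39.03°  ✓
  (3,4): δ = 104.56°  ·
antipodal pairs: 3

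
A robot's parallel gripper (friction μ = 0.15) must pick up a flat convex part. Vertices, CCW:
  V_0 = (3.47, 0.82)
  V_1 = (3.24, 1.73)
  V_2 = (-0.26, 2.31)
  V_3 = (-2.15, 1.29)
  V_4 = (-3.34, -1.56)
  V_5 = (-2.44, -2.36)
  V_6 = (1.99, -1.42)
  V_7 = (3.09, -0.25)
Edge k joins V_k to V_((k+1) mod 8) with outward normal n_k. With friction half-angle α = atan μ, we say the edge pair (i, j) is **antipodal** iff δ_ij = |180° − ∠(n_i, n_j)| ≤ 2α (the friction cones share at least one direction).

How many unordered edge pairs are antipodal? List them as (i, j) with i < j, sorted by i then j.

α = atan 0.15 = 8.53°;  2α = 17.06°
n_0 = (+0.9695, +0.2450)
n_1 = (+0.1635, +0.9865)
n_2 = (-0.4749, +0.8800)
n_3 = (-0.9228, +0.3853)
n_4 = (-0.6644, -0.7474)
n_5 = (+0.2076, -0.9782)
n_6 = (+0.7286, -0.6850)
n_7 = (+0.9423, -0.3347)
  (0,1): δ = 113.59°  ·
  (0,2): δ = 75.83°  ·
  (0,3): δ = 36.85°  ·
  (0,4): δ = 34.18°  ·
  (0,5): δ = 87.80°  ·
  (0,6): δ = 122.58°  ·
  (0,7): δ = 146.26°  ·
  (1,2): δ = 142.24°  ·
  (1,3): δ = 103.25°  ·
  (1,4): δ = 32.22°  ·
  (1,5): δ = 21.39°  ·
  (1,6): δ = 56.18°  ·
  (1,7): δ = 79.86°  ·
  (2,3): δ = 141.02°  ·
  (2,4): δ = 69.99°  ·
  (2,5): δ = 16.38°  ✓
  (2,6): δ = 18.41°  ·
  (2,7): δ = 42.09°  ·
  (3,4): δ = 108.97°  ·
  (3,5): δ = 55.36°  ·
  (3,6): δ = 20.57°  ·
  (3,7): δ = 3.11°  ✓
  (4,5): δ = 126.39°  ·
  (4,6): δ = 91.60°  ·
  (4,7): δ = 67.92°  ·
  (5,6): δ = 145.21°  ·
  (5,7): δ = 121.53°  ·
  (6,7): δ = 156.32°  ·
antipodal pairs: 2

count = 2; pairs: (2,5), (3,7)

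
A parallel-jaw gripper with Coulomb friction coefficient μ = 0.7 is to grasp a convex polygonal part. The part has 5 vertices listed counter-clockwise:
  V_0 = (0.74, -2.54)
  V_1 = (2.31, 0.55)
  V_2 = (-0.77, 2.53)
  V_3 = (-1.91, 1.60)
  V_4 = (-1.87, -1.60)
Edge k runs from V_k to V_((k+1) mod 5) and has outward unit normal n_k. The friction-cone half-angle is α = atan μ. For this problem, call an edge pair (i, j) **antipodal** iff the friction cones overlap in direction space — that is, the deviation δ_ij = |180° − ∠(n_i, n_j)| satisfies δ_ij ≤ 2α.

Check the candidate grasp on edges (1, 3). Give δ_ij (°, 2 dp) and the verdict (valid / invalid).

δ = 56.55°, valid

α = atan 0.7 = 34.99°;  2α = 69.98°
edge 1: e_1 = (-3.08, +1.98);  n_1 = (+0.5408, +0.8412)
edge 3: e_3 = (+0.04, -3.20);  n_3 = (-0.9999, -0.0125)
∠(n_1, n_3) = 123.45°
δ = |180° − 123.45°| = 56.55°
56.55° ≤ 2α = 69.98°  →  valid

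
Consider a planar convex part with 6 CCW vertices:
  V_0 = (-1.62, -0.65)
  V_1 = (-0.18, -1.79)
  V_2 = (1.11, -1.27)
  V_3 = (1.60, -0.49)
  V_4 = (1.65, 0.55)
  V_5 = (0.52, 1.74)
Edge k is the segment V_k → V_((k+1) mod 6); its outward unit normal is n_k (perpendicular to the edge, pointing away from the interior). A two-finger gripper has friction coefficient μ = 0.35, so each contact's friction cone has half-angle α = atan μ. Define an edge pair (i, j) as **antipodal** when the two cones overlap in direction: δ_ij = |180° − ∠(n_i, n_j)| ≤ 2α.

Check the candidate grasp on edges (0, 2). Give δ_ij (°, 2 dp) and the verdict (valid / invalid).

δ = 83.77°, invalid

α = atan 0.35 = 19.29°;  2α = 38.58°
edge 0: e_0 = (+1.44, -1.14);  n_0 = (-0.6207, -0.7840)
edge 2: e_2 = (+0.49, +0.78);  n_2 = (+0.8468, -0.5319)
∠(n_0, n_2) = 96.23°
δ = |180° − 96.23°| = 83.77°
83.77° > 2α = 38.58°  →  invalid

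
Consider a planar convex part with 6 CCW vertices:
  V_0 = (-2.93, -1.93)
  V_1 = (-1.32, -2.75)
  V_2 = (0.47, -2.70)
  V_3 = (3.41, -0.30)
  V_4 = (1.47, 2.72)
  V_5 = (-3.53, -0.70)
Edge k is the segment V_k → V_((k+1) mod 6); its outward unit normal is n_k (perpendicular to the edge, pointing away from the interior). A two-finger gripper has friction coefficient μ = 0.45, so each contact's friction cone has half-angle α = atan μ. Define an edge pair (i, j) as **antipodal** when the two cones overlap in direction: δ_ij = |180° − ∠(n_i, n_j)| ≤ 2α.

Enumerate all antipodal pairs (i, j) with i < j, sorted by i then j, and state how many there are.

α = atan 0.45 = 24.23°;  2α = 48.46°
n_0 = (-0.4538, -0.8911)
n_1 = (+0.0279, -0.9996)
n_2 = (+0.6324, -0.7747)
n_3 = (+0.8414, +0.5405)
n_4 = (-0.5646, +0.8254)
n_5 = (-0.8988, -0.4384)
  (0,1): δ = 151.41°  ·
  (0,2): δ = 113.78°  ·
  (0,3): δ = 30.29°  ✓
  (0,4): δ = 61.36°  ·
  (0,5): δ = 142.99°  ·
  (1,2): δ = 142.37°  ·
  (1,3): δ = 58.88°  ·
  (1,4): δ = 32.77°  ✓
  (1,5): δ = 114.40°  ·
  (2,3): δ = 96.51°  ·
  (2,4): δ = 4.85°  ✓
  (2,5): δ = 76.78°  ·
  (3,4): δ = 88.34°  ·
  (3,5): δ = 6.71°  ✓
  (4,5): δ = 98.37°  ·
antipodal pairs: 4

count = 4; pairs: (0,3), (1,4), (2,4), (3,5)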